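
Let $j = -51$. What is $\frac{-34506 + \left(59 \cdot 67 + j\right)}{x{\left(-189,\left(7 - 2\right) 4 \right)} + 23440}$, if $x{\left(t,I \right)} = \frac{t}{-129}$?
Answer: $- \frac{1315972}{1007983} \approx -1.3055$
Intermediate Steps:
$x{\left(t,I \right)} = - \frac{t}{129}$ ($x{\left(t,I \right)} = t \left(- \frac{1}{129}\right) = - \frac{t}{129}$)
$\frac{-34506 + \left(59 \cdot 67 + j\right)}{x{\left(-189,\left(7 - 2\right) 4 \right)} + 23440} = \frac{-34506 + \left(59 \cdot 67 - 51\right)}{\left(- \frac{1}{129}\right) \left(-189\right) + 23440} = \frac{-34506 + \left(3953 - 51\right)}{\frac{63}{43} + 23440} = \frac{-34506 + 3902}{\frac{1007983}{43}} = \left(-30604\right) \frac{43}{1007983} = - \frac{1315972}{1007983}$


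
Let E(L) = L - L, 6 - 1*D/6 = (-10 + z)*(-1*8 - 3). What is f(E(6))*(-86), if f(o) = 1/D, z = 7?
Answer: 43/81 ≈ 0.53086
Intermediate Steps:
D = -162 (D = 36 - 6*(-10 + 7)*(-1*8 - 3) = 36 - (-18)*(-8 - 3) = 36 - (-18)*(-11) = 36 - 6*33 = 36 - 198 = -162)
E(L) = 0
f(o) = -1/162 (f(o) = 1/(-162) = -1/162)
f(E(6))*(-86) = -1/162*(-86) = 43/81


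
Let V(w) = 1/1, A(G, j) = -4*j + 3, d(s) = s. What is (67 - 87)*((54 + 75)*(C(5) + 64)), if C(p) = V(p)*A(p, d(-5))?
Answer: -224460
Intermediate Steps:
A(G, j) = 3 - 4*j
V(w) = 1
C(p) = 23 (C(p) = 1*(3 - 4*(-5)) = 1*(3 + 20) = 1*23 = 23)
(67 - 87)*((54 + 75)*(C(5) + 64)) = (67 - 87)*((54 + 75)*(23 + 64)) = -2580*87 = -20*11223 = -224460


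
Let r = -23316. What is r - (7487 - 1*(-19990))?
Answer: -50793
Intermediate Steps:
r - (7487 - 1*(-19990)) = -23316 - (7487 - 1*(-19990)) = -23316 - (7487 + 19990) = -23316 - 1*27477 = -23316 - 27477 = -50793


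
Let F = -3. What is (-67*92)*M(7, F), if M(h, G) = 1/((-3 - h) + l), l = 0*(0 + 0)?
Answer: 3082/5 ≈ 616.40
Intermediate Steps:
l = 0 (l = 0*0 = 0)
M(h, G) = 1/(-3 - h) (M(h, G) = 1/((-3 - h) + 0) = 1/(-3 - h))
(-67*92)*M(7, F) = (-67*92)*(-1/(3 + 7)) = -(-6164)/10 = -6164*(-⅒) = 3082/5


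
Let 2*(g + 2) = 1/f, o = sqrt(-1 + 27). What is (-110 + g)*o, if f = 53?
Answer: -11871*sqrt(26)/106 ≈ -571.04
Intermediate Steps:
o = sqrt(26) ≈ 5.0990
g = -211/106 (g = -2 + (1/2)/53 = -2 + (1/2)*(1/53) = -2 + 1/106 = -211/106 ≈ -1.9906)
(-110 + g)*o = (-110 - 211/106)*sqrt(26) = -11871*sqrt(26)/106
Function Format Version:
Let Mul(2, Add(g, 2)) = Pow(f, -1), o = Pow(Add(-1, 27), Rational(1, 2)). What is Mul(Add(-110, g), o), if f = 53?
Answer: Mul(Rational(-11871, 106), Pow(26, Rational(1, 2))) ≈ -571.04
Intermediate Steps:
o = Pow(26, Rational(1, 2)) ≈ 5.0990
g = Rational(-211, 106) (g = Add(-2, Mul(Rational(1, 2), Pow(53, -1))) = Add(-2, Mul(Rational(1, 2), Rational(1, 53))) = Add(-2, Rational(1, 106)) = Rational(-211, 106) ≈ -1.9906)
Mul(Add(-110, g), o) = Mul(Add(-110, Rational(-211, 106)), Pow(26, Rational(1, 2))) = Mul(Rational(-11871, 106), Pow(26, Rational(1, 2)))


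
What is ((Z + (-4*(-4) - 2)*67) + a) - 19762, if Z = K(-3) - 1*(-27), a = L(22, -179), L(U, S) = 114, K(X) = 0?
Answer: -18683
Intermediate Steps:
a = 114
Z = 27 (Z = 0 - 1*(-27) = 0 + 27 = 27)
((Z + (-4*(-4) - 2)*67) + a) - 19762 = ((27 + (-4*(-4) - 2)*67) + 114) - 19762 = ((27 + (16 - 2)*67) + 114) - 19762 = ((27 + 14*67) + 114) - 19762 = ((27 + 938) + 114) - 19762 = (965 + 114) - 19762 = 1079 - 19762 = -18683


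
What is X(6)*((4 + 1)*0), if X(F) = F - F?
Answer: 0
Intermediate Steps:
X(F) = 0
X(6)*((4 + 1)*0) = 0*((4 + 1)*0) = 0*(5*0) = 0*0 = 0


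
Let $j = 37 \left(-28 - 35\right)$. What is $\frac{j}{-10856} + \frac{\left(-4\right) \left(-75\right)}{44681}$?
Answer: $\frac{107408211}{485056936} \approx 0.22143$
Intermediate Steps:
$j = -2331$ ($j = 37 \left(-63\right) = -2331$)
$\frac{j}{-10856} + \frac{\left(-4\right) \left(-75\right)}{44681} = - \frac{2331}{-10856} + \frac{\left(-4\right) \left(-75\right)}{44681} = \left(-2331\right) \left(- \frac{1}{10856}\right) + 300 \cdot \frac{1}{44681} = \frac{2331}{10856} + \frac{300}{44681} = \frac{107408211}{485056936}$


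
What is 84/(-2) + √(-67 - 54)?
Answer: -42 + 11*I ≈ -42.0 + 11.0*I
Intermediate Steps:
84/(-2) + √(-67 - 54) = 84*(-½) + √(-121) = -42 + 11*I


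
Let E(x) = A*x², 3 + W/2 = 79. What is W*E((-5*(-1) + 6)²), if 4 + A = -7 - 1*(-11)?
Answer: 0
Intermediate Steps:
W = 152 (W = -6 + 2*79 = -6 + 158 = 152)
A = 0 (A = -4 + (-7 - 1*(-11)) = -4 + (-7 + 11) = -4 + 4 = 0)
E(x) = 0 (E(x) = 0*x² = 0)
W*E((-5*(-1) + 6)²) = 152*0 = 0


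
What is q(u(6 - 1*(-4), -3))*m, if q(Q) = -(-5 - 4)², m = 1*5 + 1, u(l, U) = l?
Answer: -486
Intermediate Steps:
m = 6 (m = 5 + 1 = 6)
q(Q) = -81 (q(Q) = -1*(-9)² = -1*81 = -81)
q(u(6 - 1*(-4), -3))*m = -81*6 = -486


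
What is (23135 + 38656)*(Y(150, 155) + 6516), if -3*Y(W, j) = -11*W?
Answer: 436615206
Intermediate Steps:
Y(W, j) = 11*W/3 (Y(W, j) = -(-11)*W/3 = 11*W/3)
(23135 + 38656)*(Y(150, 155) + 6516) = (23135 + 38656)*((11/3)*150 + 6516) = 61791*(550 + 6516) = 61791*7066 = 436615206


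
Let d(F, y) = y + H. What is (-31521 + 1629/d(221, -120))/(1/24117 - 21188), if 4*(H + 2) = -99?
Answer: 446389825131/299951714065 ≈ 1.4882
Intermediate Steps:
H = -107/4 (H = -2 + (1/4)*(-99) = -2 - 99/4 = -107/4 ≈ -26.750)
d(F, y) = -107/4 + y (d(F, y) = y - 107/4 = -107/4 + y)
(-31521 + 1629/d(221, -120))/(1/24117 - 21188) = (-31521 + 1629/(-107/4 - 120))/(1/24117 - 21188) = (-31521 + 1629/(-587/4))/(1/24117 - 21188) = (-31521 + 1629*(-4/587))/(-510990995/24117) = (-31521 - 6516/587)*(-24117/510990995) = -18509343/587*(-24117/510990995) = 446389825131/299951714065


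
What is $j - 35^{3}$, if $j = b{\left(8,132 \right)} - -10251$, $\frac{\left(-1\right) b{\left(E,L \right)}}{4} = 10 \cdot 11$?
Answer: $-33064$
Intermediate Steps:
$b{\left(E,L \right)} = -440$ ($b{\left(E,L \right)} = - 4 \cdot 10 \cdot 11 = \left(-4\right) 110 = -440$)
$j = 9811$ ($j = -440 - -10251 = -440 + 10251 = 9811$)
$j - 35^{3} = 9811 - 35^{3} = 9811 - 42875 = -33064$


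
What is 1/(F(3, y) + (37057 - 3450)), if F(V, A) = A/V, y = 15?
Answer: 1/33612 ≈ 2.9751e-5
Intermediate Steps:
1/(F(3, y) + (37057 - 3450)) = 1/(15/3 + (37057 - 3450)) = 1/(15*(⅓) + 33607) = 1/(5 + 33607) = 1/33612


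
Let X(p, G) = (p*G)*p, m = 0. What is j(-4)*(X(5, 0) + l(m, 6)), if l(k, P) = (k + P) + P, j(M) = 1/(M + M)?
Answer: -3/2 ≈ -1.5000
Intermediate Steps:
j(M) = 1/(2*M)
X(p, G) = G*p² (X(p, G) = (G*p)*p = G*p²)
l(k, P) = k + 2*P (l(k, P) = (P + k) + P = k + 2*P)
j(-4)*(X(5, 0) + l(m, 6)) = ((½)/(-4))*(0*5² + (0 + 2*6)) = ((½)*(-¼))*(0*25 + (0 + 12)) = -(0 + 12)/8 = -⅛*12 = -3/2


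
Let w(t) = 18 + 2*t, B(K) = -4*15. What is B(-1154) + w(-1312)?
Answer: -2666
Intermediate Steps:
B(K) = -60
B(-1154) + w(-1312) = -60 + (18 + 2*(-1312)) = -60 + (18 - 2624) = -60 - 2606 = -2666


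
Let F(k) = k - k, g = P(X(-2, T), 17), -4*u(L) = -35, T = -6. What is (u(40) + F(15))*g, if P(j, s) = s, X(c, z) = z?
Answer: 595/4 ≈ 148.75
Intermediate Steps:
u(L) = 35/4 (u(L) = -¼*(-35) = 35/4)
g = 17
F(k) = 0
(u(40) + F(15))*g = (35/4 + 0)*17 = (35/4)*17 = 595/4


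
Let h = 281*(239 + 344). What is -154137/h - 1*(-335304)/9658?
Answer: 2429175093/71918297 ≈ 33.777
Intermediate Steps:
h = 163823 (h = 281*583 = 163823)
-154137/h - 1*(-335304)/9658 = -154137/163823 - 1*(-335304)/9658 = -154137*1/163823 + 335304*(1/9658) = -154137/163823 + 167652/4829 = 2429175093/71918297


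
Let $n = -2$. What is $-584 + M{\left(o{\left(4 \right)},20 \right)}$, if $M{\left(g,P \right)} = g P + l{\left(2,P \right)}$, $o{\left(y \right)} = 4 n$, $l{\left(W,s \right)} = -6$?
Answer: $-750$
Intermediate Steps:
$o{\left(y \right)} = -8$ ($o{\left(y \right)} = 4 \left(-2\right) = -8$)
$M{\left(g,P \right)} = -6 + P g$ ($M{\left(g,P \right)} = g P - 6 = P g - 6 = -6 + P g$)
$-584 + M{\left(o{\left(4 \right)},20 \right)} = -584 + \left(-6 + 20 \left(-8\right)\right) = -584 - 166 = -750$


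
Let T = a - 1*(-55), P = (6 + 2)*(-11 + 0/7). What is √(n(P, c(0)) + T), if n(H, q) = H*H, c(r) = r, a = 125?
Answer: 2*√1981 ≈ 89.017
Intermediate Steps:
P = -88 (P = 8*(-11 + 0*(⅐)) = 8*(-11 + 0) = 8*(-11) = -88)
n(H, q) = H²
T = 180 (T = 125 - 1*(-55) = 125 + 55 = 180)
√(n(P, c(0)) + T) = √((-88)² + 180) = √(7744 + 180) = √7924 = 2*√1981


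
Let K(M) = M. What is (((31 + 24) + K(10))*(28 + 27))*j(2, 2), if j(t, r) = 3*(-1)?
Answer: -10725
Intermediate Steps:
j(t, r) = -3
(((31 + 24) + K(10))*(28 + 27))*j(2, 2) = (((31 + 24) + 10)*(28 + 27))*(-3) = ((55 + 10)*55)*(-3) = (65*55)*(-3) = 3575*(-3) = -10725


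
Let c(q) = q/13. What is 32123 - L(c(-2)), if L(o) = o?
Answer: 417601/13 ≈ 32123.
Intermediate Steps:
c(q) = q/13 (c(q) = q*(1/13) = q/13)
32123 - L(c(-2)) = 32123 - (-2)/13 = 32123 - 1*(-2/13) = 32123 + 2/13 = 417601/13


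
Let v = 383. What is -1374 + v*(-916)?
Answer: -352202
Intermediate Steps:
-1374 + v*(-916) = -1374 + 383*(-916) = -1374 - 350828 = -352202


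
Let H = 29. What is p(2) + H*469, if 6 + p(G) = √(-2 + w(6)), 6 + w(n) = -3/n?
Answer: 13595 + I*√34/2 ≈ 13595.0 + 2.9155*I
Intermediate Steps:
w(n) = -6 - 3/n
p(G) = -6 + I*√34/2 (p(G) = -6 + √(-2 + (-6 - 3/6)) = -6 + √(-2 + (-6 - 3*⅙)) = -6 + √(-2 + (-6 - ½)) = -6 + √(-2 - 13/2) = -6 + √(-17/2) = -6 + I*√34/2)
p(2) + H*469 = (-6 + I*√34/2) + 29*469 = (-6 + I*√34/2) + 13601 = 13595 + I*√34/2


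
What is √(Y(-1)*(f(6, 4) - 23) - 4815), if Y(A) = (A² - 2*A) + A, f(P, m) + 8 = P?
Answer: I*√4865 ≈ 69.75*I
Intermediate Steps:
f(P, m) = -8 + P
Y(A) = A² - A
√(Y(-1)*(f(6, 4) - 23) - 4815) = √((-(-1 - 1))*((-8 + 6) - 23) - 4815) = √((-1*(-2))*(-2 - 23) - 4815) = √(2*(-25) - 4815) = √(-50 - 4815) = √(-4865) = I*√4865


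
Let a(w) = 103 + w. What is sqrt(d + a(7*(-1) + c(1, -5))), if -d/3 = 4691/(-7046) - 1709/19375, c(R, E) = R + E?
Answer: sqrt(2810767848382442)/5460650 ≈ 9.7089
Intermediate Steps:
c(R, E) = E + R
d = 308789217/136516250 (d = -3*(4691/(-7046) - 1709/19375) = -3*(4691*(-1/7046) - 1709*1/19375) = -3*(-4691/7046 - 1709/19375) = -3*(-102929739/136516250) = 308789217/136516250 ≈ 2.2619)
sqrt(d + a(7*(-1) + c(1, -5))) = sqrt(308789217/136516250 + (103 + (7*(-1) + (-5 + 1)))) = sqrt(308789217/136516250 + (103 + (-7 - 4))) = sqrt(308789217/136516250 + (103 - 11)) = sqrt(308789217/136516250 + 92) = sqrt(12868284217/136516250) = sqrt(2810767848382442)/5460650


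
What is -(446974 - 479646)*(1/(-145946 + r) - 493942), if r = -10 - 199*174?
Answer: -1457122751426320/90291 ≈ -1.6138e+10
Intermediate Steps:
r = -34636 (r = -10 - 34626 = -34636)
-(446974 - 479646)*(1/(-145946 + r) - 493942) = -(446974 - 479646)*(1/(-145946 - 34636) - 493942) = -(-32672)*(1/(-180582) - 493942) = -(-32672)*(-1/180582 - 493942) = -(-32672)*(-89197034245)/180582 = -1*1457122751426320/90291 = -1457122751426320/90291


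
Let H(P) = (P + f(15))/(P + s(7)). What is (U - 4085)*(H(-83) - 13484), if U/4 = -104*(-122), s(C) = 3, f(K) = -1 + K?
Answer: -50337406217/80 ≈ -6.2922e+8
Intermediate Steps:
H(P) = (14 + P)/(3 + P) (H(P) = (P + (-1 + 15))/(P + 3) = (P + 14)/(3 + P) = (14 + P)/(3 + P))
U = 50752 (U = 4*(-104*(-122)) = 4*12688 = 50752)
(U - 4085)*(H(-83) - 13484) = (50752 - 4085)*((14 - 83)/(3 - 83) - 13484) = 46667*(-69/(-80) - 13484) = 46667*(-1/80*(-69) - 13484) = 46667*(69/80 - 13484) = 46667*(-1078651/80) = -50337406217/80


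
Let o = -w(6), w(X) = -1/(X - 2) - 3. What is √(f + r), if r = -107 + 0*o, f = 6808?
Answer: √6701 ≈ 81.860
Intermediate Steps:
w(X) = -3 - 1/(-2 + X) (w(X) = -1/(-2 + X) - 3 = -3 - 1/(-2 + X))
o = 13/4 (o = -(5 - 3*6)/(-2 + 6) = -(5 - 18)/4 = -(-13)/4 = -1*(-13/4) = 13/4 ≈ 3.2500)
r = -107 (r = -107 + 0*(13/4) = -107 + 0 = -107)
√(f + r) = √(6808 - 107) = √6701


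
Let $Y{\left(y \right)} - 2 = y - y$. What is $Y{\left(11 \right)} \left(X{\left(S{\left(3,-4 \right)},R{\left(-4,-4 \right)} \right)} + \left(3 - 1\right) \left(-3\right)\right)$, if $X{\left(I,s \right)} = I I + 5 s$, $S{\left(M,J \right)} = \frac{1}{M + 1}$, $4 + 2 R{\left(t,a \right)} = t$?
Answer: $- \frac{415}{8} \approx -51.875$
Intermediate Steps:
$R{\left(t,a \right)} = -2 + \frac{t}{2}$
$Y{\left(y \right)} = 2$ ($Y{\left(y \right)} = 2 + \left(y - y\right) = 2 + 0 = 2$)
$S{\left(M,J \right)} = \frac{1}{1 + M}$
$X{\left(I,s \right)} = I^{2} + 5 s$
$Y{\left(11 \right)} \left(X{\left(S{\left(3,-4 \right)},R{\left(-4,-4 \right)} \right)} + \left(3 - 1\right) \left(-3\right)\right) = 2 \left(\left(\left(\frac{1}{1 + 3}\right)^{2} + 5 \left(-2 + \frac{1}{2} \left(-4\right)\right)\right) + \left(3 - 1\right) \left(-3\right)\right) = 2 \left(\left(\left(\frac{1}{4}\right)^{2} + 5 \left(-2 - 2\right)\right) + 2 \left(-3\right)\right) = 2 \left(\left(\left(\frac{1}{4}\right)^{2} + 5 \left(-4\right)\right) - 6\right) = 2 \left(\left(\frac{1}{16} - 20\right) - 6\right) = 2 \left(- \frac{319}{16} - 6\right) = 2 \left(- \frac{415}{16}\right) = - \frac{415}{8}$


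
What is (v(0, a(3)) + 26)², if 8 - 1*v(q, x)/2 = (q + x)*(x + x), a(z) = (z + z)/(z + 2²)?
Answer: 3663396/2401 ≈ 1525.8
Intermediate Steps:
a(z) = 2*z/(4 + z) (a(z) = (2*z)/(z + 4) = (2*z)/(4 + z) = 2*z/(4 + z))
v(q, x) = 16 - 4*x*(q + x) (v(q, x) = 16 - 2*(q + x)*(x + x) = 16 - 2*(q + x)*2*x = 16 - 4*x*(q + x))
(v(0, a(3)) + 26)² = ((16 - 4*36/(4 + 3)² - 4*0*2*3/(4 + 3)) + 26)² = ((16 - 4*(2*3/7)² - 4*0*2*3/7) + 26)² = ((16 - 4*(2*3*(⅐))² - 4*0*2*3*(⅐)) + 26)² = ((16 - 4*(6/7)² - 4*0*6/7) + 26)² = ((16 - 4*36/49 + 0) + 26)² = ((16 - 144/49 + 0) + 26)² = (640/49 + 26)² = (1914/49)² = 3663396/2401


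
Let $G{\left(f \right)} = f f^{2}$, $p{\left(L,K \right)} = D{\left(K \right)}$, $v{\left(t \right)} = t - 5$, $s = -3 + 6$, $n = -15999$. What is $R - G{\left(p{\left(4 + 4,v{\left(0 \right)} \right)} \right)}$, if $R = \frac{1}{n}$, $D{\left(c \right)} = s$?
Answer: $- \frac{431974}{15999} \approx -27.0$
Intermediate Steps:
$s = 3$
$v{\left(t \right)} = -5 + t$ ($v{\left(t \right)} = t - 5 = -5 + t$)
$D{\left(c \right)} = 3$
$p{\left(L,K \right)} = 3$
$G{\left(f \right)} = f^{3}$
$R = - \frac{1}{15999}$ ($R = \frac{1}{-15999} = - \frac{1}{15999} \approx -6.2504 \cdot 10^{-5}$)
$R - G{\left(p{\left(4 + 4,v{\left(0 \right)} \right)} \right)} = - \frac{1}{15999} - 3^{3} = - \frac{1}{15999} - 27 = - \frac{431974}{15999}$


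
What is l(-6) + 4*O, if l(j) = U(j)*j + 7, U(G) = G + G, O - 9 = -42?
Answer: -53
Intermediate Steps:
O = -33 (O = 9 - 42 = -33)
U(G) = 2*G
l(j) = 7 + 2*j² (l(j) = (2*j)*j + 7 = 2*j² + 7 = 7 + 2*j²)
l(-6) + 4*O = (7 + 2*(-6)²) + 4*(-33) = (7 + 2*36) - 132 = (7 + 72) - 132 = 79 - 132 = -53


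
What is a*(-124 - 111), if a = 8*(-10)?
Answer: 18800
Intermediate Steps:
a = -80
a*(-124 - 111) = -80*(-124 - 111) = -80*(-235) = 18800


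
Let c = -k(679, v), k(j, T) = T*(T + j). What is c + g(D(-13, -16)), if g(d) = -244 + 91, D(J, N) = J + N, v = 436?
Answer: -486293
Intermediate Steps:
g(d) = -153
c = -486140 (c = -436*(436 + 679) = -436*1115 = -1*486140 = -486140)
c + g(D(-13, -16)) = -486140 - 153 = -486293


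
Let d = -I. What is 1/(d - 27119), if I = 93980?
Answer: -1/121099 ≈ -8.2577e-6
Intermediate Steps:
d = -93980 (d = -1*93980 = -93980)
1/(d - 27119) = 1/(-93980 - 27119) = 1/(-121099) = -1/121099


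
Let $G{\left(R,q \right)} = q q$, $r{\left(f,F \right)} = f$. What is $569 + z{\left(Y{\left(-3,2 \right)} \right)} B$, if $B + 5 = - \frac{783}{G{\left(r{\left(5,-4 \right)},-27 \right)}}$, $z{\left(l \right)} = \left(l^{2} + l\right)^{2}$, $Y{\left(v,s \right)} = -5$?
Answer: $- \frac{50237}{27} \approx -1860.6$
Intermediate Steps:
$G{\left(R,q \right)} = q^{2}$
$z{\left(l \right)} = \left(l + l^{2}\right)^{2}$
$B = - \frac{164}{27}$ ($B = -5 - \frac{783}{\left(-27\right)^{2}} = -5 - \frac{783}{729} = -5 - \frac{29}{27} = - \frac{164}{27} \approx -6.0741$)
$569 + z{\left(Y{\left(-3,2 \right)} \right)} B = 569 + \left(-5\right)^{2} \left(1 - 5\right)^{2} \left(- \frac{164}{27}\right) = 569 + 25 \left(-4\right)^{2} \left(- \frac{164}{27}\right) = 569 + 25 \cdot 16 \left(- \frac{164}{27}\right) = 569 + 400 \left(- \frac{164}{27}\right) = 569 - \frac{65600}{27} = - \frac{50237}{27}$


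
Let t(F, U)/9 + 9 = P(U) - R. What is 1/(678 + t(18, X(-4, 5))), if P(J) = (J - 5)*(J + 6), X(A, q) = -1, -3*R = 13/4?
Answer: 4/1347 ≈ 0.0029696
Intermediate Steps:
R = -13/12 (R = -13/(3*4) = -⅓*13/4 = -13/12 ≈ -1.0833)
P(J) = (-5 + J)*(6 + J)
t(F, U) = -1365/4 + 9*U + 9*U² (t(F, U) = -81 + 9*((-30 + U + U²) - 1*(-13/12)) = -81 + 9*((-30 + U + U²) + 13/12) = -81 + 9*(-347/12 + U + U²) = -81 + (-1041/4 + 9*U + 9*U²) = -1365/4 + 9*U + 9*U²)
1/(678 + t(18, X(-4, 5))) = 1/(678 + (-1365/4 + 9*(-1) + 9*(-1)²)) = 1/(678 + (-1365/4 - 9 + 9*1)) = 1/(678 + (-1365/4 - 9 + 9)) = 1/(678 - 1365/4) = 1/(1347/4) = 4/1347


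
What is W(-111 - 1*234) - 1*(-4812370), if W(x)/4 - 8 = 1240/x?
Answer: 332054746/69 ≈ 4.8124e+6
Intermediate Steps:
W(x) = 32 + 4960/x (W(x) = 32 + 4*(1240/x) = 32 + 4960/x)
W(-111 - 1*234) - 1*(-4812370) = (32 + 4960/(-111 - 1*234)) - 1*(-4812370) = (32 + 4960/(-111 - 234)) + 4812370 = (32 + 4960/(-345)) + 4812370 = (32 + 4960*(-1/345)) + 4812370 = (32 - 992/69) + 4812370 = 1216/69 + 4812370 = 332054746/69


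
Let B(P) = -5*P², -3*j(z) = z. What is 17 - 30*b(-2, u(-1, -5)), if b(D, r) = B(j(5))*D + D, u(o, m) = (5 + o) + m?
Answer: -2269/3 ≈ -756.33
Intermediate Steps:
j(z) = -z/3
u(o, m) = 5 + m + o
b(D, r) = -116*D/9 (b(D, r) = (-5*(-⅓*5)²)*D + D = (-5*(-5/3)²)*D + D = (-5*25/9)*D + D = -125*D/9 + D = -116*D/9)
17 - 30*b(-2, u(-1, -5)) = 17 - (-1160)*(-2)/3 = 17 - 30*232/9 = 17 - 2320/3 = -2269/3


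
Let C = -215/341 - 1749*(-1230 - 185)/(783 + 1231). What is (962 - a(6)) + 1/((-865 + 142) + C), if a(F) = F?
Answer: 6258171554/6546191 ≈ 956.00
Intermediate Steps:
C = 15914825/12958 (C = -215*1/341 - 1749/(2014/(-1415)) = -215/341 - 1749/(2014*(-1/1415)) = -215/341 - 1749/(-2014/1415) = -215/341 - 1749*(-1415/2014) = -215/341 + 46695/38 = 15914825/12958 ≈ 1228.2)
(962 - a(6)) + 1/((-865 + 142) + C) = (962 - 1*6) + 1/((-865 + 142) + 15914825/12958) = (962 - 6) + 1/(-723 + 15914825/12958) = 956 + 1/(6546191/12958) = 956 + 12958/6546191 = 6258171554/6546191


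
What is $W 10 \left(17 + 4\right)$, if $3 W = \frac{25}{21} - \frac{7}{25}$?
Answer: $\frac{956}{15} \approx 63.733$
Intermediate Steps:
$W = \frac{478}{1575}$ ($W = \frac{\frac{25}{21} - \frac{7}{25}}{3} = \frac{1}{3} \cdot \frac{478}{525} = \frac{478}{1575} \approx 0.30349$)
$W 10 \left(17 + 4\right) = \frac{478 \cdot 10 \left(17 + 4\right)}{1575} = \frac{478 \cdot 10 \cdot 21}{1575} = \frac{478}{1575} \cdot 210 = \frac{956}{15}$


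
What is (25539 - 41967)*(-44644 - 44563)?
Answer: 1465492596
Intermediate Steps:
(25539 - 41967)*(-44644 - 44563) = -16428*(-89207) = 1465492596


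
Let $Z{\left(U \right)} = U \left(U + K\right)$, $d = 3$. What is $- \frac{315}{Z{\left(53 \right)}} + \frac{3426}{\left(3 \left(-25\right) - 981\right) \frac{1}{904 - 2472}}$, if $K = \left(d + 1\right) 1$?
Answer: $\frac{56348551}{11077} \approx 5087.0$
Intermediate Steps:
$K = 4$ ($K = \left(3 + 1\right) 1 = 4 \cdot 1 = 4$)
$Z{\left(U \right)} = U \left(4 + U\right)$ ($Z{\left(U \right)} = U \left(U + 4\right) = U \left(4 + U\right)$)
$- \frac{315}{Z{\left(53 \right)}} + \frac{3426}{\left(3 \left(-25\right) - 981\right) \frac{1}{904 - 2472}} = - \frac{315}{53 \left(4 + 53\right)} + \frac{3426}{\left(3 \left(-25\right) - 981\right) \frac{1}{904 - 2472}} = - \frac{315}{53 \cdot 57} + \frac{3426}{\left(-75 - 981\right) \frac{1}{-1568}} = - \frac{315}{3021} + \frac{3426}{\left(-1056\right) \left(- \frac{1}{1568}\right)} = \left(-315\right) \frac{1}{3021} + \frac{3426}{\frac{33}{49}} = - \frac{105}{1007} + 3426 \cdot \frac{49}{33} = - \frac{105}{1007} + \frac{55958}{11} = \frac{56348551}{11077}$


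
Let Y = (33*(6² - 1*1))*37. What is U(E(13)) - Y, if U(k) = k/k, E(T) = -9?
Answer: -42734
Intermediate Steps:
U(k) = 1
Y = 42735 (Y = (33*(36 - 1))*37 = (33*35)*37 = 1155*37 = 42735)
U(E(13)) - Y = 1 - 1*42735 = 1 - 42735 = -42734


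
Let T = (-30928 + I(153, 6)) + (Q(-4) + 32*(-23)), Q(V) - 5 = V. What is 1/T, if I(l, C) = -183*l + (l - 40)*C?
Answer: -1/58984 ≈ -1.6954e-5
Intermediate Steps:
Q(V) = 5 + V
I(l, C) = -183*l + C*(-40 + l) (I(l, C) = -183*l + (-40 + l)*C = -183*l + C*(-40 + l))
T = -58984 (T = (-30928 + (-183*153 - 40*6 + 6*153)) + ((5 - 4) + 32*(-23)) = (-30928 + (-27999 - 240 + 918)) + (1 - 736) = (-30928 - 27321) - 735 = -58249 - 735 = -58984)
1/T = 1/(-58984) = -1/58984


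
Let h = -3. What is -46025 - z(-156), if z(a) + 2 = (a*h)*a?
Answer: 26985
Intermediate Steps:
z(a) = -2 - 3*a² (z(a) = -2 + (a*(-3))*a = -2 + (-3*a)*a = -2 - 3*a²)
-46025 - z(-156) = -46025 - (-2 - 3*(-156)²) = -46025 - (-2 - 3*24336) = -46025 - (-2 - 73008) = -46025 - 1*(-73010) = -46025 + 73010 = 26985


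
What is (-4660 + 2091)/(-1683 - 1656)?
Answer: 367/477 ≈ 0.76939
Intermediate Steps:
(-4660 + 2091)/(-1683 - 1656) = -2569/(-3339) = -2569*(-1/3339) = 367/477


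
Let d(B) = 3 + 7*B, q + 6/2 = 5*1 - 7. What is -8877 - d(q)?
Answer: -8845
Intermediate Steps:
q = -5 (q = -3 + (5*1 - 7) = -3 + (5 - 7) = -3 - 2 = -5)
-8877 - d(q) = -8877 - (3 + 7*(-5)) = -8877 - (3 - 35) = -8877 - 1*(-32) = -8877 + 32 = -8845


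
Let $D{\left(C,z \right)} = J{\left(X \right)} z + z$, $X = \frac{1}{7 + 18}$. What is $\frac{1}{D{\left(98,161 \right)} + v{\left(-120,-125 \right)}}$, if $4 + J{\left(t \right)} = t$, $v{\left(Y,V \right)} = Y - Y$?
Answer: $- \frac{25}{11914} \approx -0.0020984$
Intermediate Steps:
$v{\left(Y,V \right)} = 0$
$X = \frac{1}{25} \approx 0.04$
$J{\left(t \right)} = -4 + t$
$D{\left(C,z \right)} = - \frac{74 z}{25}$ ($D{\left(C,z \right)} = \left(-4 + \frac{1}{25}\right) z + z = - \frac{99 z}{25} + z = - \frac{74 z}{25}$)
$\frac{1}{D{\left(98,161 \right)} + v{\left(-120,-125 \right)}} = \frac{1}{\left(- \frac{74}{25}\right) 161 + 0} = \frac{1}{- \frac{11914}{25} + 0} = \frac{1}{- \frac{11914}{25}} = - \frac{25}{11914}$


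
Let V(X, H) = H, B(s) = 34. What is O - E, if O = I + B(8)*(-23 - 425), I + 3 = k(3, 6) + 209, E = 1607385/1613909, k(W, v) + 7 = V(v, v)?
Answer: -24253817928/1613909 ≈ -15028.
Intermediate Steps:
k(W, v) = -7 + v
E = 1607385/1613909 (E = 1607385*(1/1613909) = 1607385/1613909 ≈ 0.99596)
I = 205 (I = -3 + ((-7 + 6) + 209) = -3 + (-1 + 209) = -3 + 208 = 205)
O = -15027 (O = 205 + 34*(-23 - 425) = 205 + 34*(-448) = 205 - 15232 = -15027)
O - E = -15027 - 1*1607385/1613909 = -15027 - 1607385/1613909 = -24253817928/1613909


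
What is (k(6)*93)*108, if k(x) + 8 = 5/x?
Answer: -71982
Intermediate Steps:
k(x) = -8 + 5/x
(k(6)*93)*108 = ((-8 + 5/6)*93)*108 = ((-8 + 5*(⅙))*93)*108 = ((-8 + ⅚)*93)*108 = -43/6*93*108 = -1333/2*108 = -71982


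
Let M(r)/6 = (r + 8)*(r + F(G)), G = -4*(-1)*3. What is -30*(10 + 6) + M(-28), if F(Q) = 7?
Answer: 2040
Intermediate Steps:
G = 12 (G = 4*3 = 12)
M(r) = 6*(7 + r)*(8 + r) (M(r) = 6*((r + 8)*(r + 7)) = 6*((8 + r)*(7 + r)) = 6*((7 + r)*(8 + r)) = 6*(7 + r)*(8 + r))
-30*(10 + 6) + M(-28) = -30*(10 + 6) + (336 + 6*(-28)² + 90*(-28)) = -30*16 + (336 + 6*784 - 2520) = -480 + (336 + 4704 - 2520) = -480 + 2520 = 2040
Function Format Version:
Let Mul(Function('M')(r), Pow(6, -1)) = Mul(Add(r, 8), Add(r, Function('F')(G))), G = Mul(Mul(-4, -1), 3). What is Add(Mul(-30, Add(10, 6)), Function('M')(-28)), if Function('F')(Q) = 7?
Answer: 2040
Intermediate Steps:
G = 12 (G = Mul(4, 3) = 12)
Function('M')(r) = Mul(6, Add(7, r), Add(8, r)) (Function('M')(r) = Mul(6, Mul(Add(r, 8), Add(r, 7))) = Mul(6, Mul(Add(8, r), Add(7, r))) = Mul(6, Mul(Add(7, r), Add(8, r))) = Mul(6, Add(7, r), Add(8, r)))
Add(Mul(-30, Add(10, 6)), Function('M')(-28)) = Add(Mul(-30, Add(10, 6)), Add(336, Mul(6, Pow(-28, 2)), Mul(90, -28))) = Add(Mul(-30, 16), Add(336, Mul(6, 784), -2520)) = Add(-480, Add(336, 4704, -2520)) = Add(-480, 2520) = 2040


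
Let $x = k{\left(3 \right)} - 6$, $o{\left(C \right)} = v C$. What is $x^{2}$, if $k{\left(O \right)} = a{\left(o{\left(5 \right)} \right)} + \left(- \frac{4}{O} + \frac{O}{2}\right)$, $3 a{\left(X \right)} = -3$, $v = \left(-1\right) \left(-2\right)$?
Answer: $\frac{1681}{36} \approx 46.694$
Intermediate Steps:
$v = 2$
$o{\left(C \right)} = 2 C$
$a{\left(X \right)} = -1$ ($a{\left(X \right)} = \frac{1}{3} \left(-3\right) = -1$)
$k{\left(O \right)} = -1 + \frac{O}{2} - \frac{4}{O}$ ($k{\left(O \right)} = -1 + \left(- \frac{4}{O} + \frac{O}{2}\right) = -1 + \left(\frac{O}{2} - \frac{4}{O}\right) = -1 + \frac{O}{2} - \frac{4}{O}$)
$x = - \frac{41}{6}$ ($x = \left(-1 + \frac{1}{2} \cdot 3 - \frac{4}{3}\right) - 6 = \left(-1 + \frac{3}{2} - \frac{4}{3}\right) - 6 = - \frac{5}{6} - 6 = - \frac{41}{6} \approx -6.8333$)
$x^{2} = \left(- \frac{41}{6}\right)^{2} = \frac{1681}{36}$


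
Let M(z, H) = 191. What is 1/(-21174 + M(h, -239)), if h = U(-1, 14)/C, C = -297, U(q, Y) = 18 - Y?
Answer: -1/20983 ≈ -4.7658e-5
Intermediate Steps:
h = -4/297 (h = (18 - 1*14)/(-297) = (18 - 14)*(-1/297) = 4*(-1/297) = -4/297 ≈ -0.013468)
1/(-21174 + M(h, -239)) = 1/(-21174 + 191) = 1/(-20983) = -1/20983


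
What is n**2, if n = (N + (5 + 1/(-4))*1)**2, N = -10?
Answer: 194481/256 ≈ 759.69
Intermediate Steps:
n = 441/16 (n = (-10 + (5 + 1/(-4))*1)**2 = (-10 + (5 - 1/4)*1)**2 = (-10 + (19/4)*1)**2 = (-10 + 19/4)**2 = (-21/4)**2 = 441/16 ≈ 27.563)
n**2 = (441/16)**2 = 194481/256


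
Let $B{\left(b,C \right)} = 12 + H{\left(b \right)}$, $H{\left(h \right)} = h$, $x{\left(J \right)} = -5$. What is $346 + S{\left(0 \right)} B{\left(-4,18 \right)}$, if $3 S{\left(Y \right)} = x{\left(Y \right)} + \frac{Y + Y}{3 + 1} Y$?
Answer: $\frac{998}{3} \approx 332.67$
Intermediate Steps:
$S{\left(Y \right)} = - \frac{5}{3} + \frac{Y^{2}}{6}$ ($S{\left(Y \right)} = \frac{-5 + \frac{Y + Y}{3 + 1} Y}{3} = \frac{-5 + \frac{2 Y}{4} Y}{3} = \frac{-5 + 2 Y \frac{1}{4} Y}{3} = \frac{-5 + \frac{Y}{2} Y}{3} = \frac{-5 + \frac{Y^{2}}{2}}{3} = - \frac{5}{3} + \frac{Y^{2}}{6}$)
$B{\left(b,C \right)} = 12 + b$
$346 + S{\left(0 \right)} B{\left(-4,18 \right)} = 346 + \left(- \frac{5}{3} + \frac{0^{2}}{6}\right) \left(12 - 4\right) = 346 + \left(- \frac{5}{3} + \frac{1}{6} \cdot 0\right) 8 = 346 + \left(- \frac{5}{3} + 0\right) 8 = 346 - \frac{40}{3} = \frac{998}{3}$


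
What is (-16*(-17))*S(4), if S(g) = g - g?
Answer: 0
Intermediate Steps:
S(g) = 0
(-16*(-17))*S(4) = -16*(-17)*0 = 272*0 = 0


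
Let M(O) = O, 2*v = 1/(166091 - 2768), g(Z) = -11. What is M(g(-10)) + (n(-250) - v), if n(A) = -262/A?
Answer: -406347749/40830750 ≈ -9.9520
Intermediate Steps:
v = 1/326646 (v = 1/(2*(166091 - 2768)) = (½)/163323 = (½)*(1/163323) = 1/326646 ≈ 3.0614e-6)
M(g(-10)) + (n(-250) - v) = -11 + (-262/(-250) - 1*1/326646) = -11 + (-262*(-1/250) - 1/326646) = -11 + (131/125 - 1/326646) = -11 + 42790501/40830750 = -406347749/40830750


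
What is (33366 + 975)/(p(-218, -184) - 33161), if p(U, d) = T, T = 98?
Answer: -11447/11021 ≈ -1.0387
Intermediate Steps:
p(U, d) = 98
(33366 + 975)/(p(-218, -184) - 33161) = (33366 + 975)/(98 - 33161) = 34341/(-33063) = 34341*(-1/33063) = -11447/11021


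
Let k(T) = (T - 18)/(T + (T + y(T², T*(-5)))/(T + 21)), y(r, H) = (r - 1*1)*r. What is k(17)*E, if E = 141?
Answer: -38/595 ≈ -0.063866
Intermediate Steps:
y(r, H) = r*(-1 + r) (y(r, H) = (r - 1)*r = (-1 + r)*r = r*(-1 + r))
k(T) = (-18 + T)/(T + (T + T²*(-1 + T²))/(21 + T)) (k(T) = (T - 18)/(T + (T + T²*(-1 + T²))/(T + 21)) = (-18 + T)/(T + (T + T²*(-1 + T²))/(21 + T)))
k(17)*E = ((-378 + 17² + 3*17)/(17*(22 + 17³)))*141 = ((-378 + 289 + 51)/(17*(22 + 4913)))*141 = ((1/17)*(-38)/4935)*141 = ((1/17)*(1/4935)*(-38))*141 = -38/83895*141 = -38/595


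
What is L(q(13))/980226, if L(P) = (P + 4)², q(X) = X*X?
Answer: 29929/980226 ≈ 0.030533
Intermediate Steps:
q(X) = X²
L(P) = (4 + P)²
L(q(13))/980226 = (4 + 13²)²/980226 = (4 + 169)²*(1/980226) = 173²*(1/980226) = 29929*(1/980226) = 29929/980226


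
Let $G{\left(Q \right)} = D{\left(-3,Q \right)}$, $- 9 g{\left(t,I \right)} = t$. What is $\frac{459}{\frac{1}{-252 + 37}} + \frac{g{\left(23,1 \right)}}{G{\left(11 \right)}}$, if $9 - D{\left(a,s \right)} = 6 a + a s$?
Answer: $- \frac{53289923}{540} \approx -98685.0$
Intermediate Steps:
$g{\left(t,I \right)} = - \frac{t}{9}$
$D{\left(a,s \right)} = 9 - 6 a - a s$ ($D{\left(a,s \right)} = 9 - \left(6 a + a s\right) = 9 - 6 a - a s$)
$G{\left(Q \right)} = 27 + 3 Q$ ($G{\left(Q \right)} = 9 - -18 - - 3 Q = 9 + 18 + 3 Q = 27 + 3 Q$)
$\frac{459}{\frac{1}{-252 + 37}} + \frac{g{\left(23,1 \right)}}{G{\left(11 \right)}} = \frac{459}{\frac{1}{-252 + 37}} + \frac{\left(- \frac{1}{9}\right) 23}{27 + 3 \cdot 11} = \frac{459}{\frac{1}{-215}} - \frac{23}{9 \left(27 + 33\right)} = \frac{459}{- \frac{1}{215}} - \frac{23}{9 \cdot 60} = 459 \left(-215\right) - \frac{23}{540} = -98685 - \frac{23}{540} = - \frac{53289923}{540}$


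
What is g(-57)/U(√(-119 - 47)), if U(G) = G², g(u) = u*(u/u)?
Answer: 57/166 ≈ 0.34337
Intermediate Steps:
g(u) = u (g(u) = u*1 = u)
g(-57)/U(√(-119 - 47)) = -57/(-119 - 47) = -57/((√(-166))²) = -57/((I*√166)²) = -57/(-166) = -57*(-1/166) = 57/166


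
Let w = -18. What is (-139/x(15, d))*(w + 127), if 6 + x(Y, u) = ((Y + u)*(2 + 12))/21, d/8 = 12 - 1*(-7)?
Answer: -45453/316 ≈ -143.84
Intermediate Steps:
d = 152 (d = 8*(12 - 1*(-7)) = 8*(12 + 7) = 8*19 = 152)
x(Y, u) = -6 + 2*Y/3 + 2*u/3 (x(Y, u) = -6 + ((Y + u)*(2 + 12))/21 = -6 + ((Y + u)*14)*(1/21) = -6 + (14*Y + 14*u)*(1/21) = -6 + (2*Y/3 + 2*u/3) = -6 + 2*Y/3 + 2*u/3)
(-139/x(15, d))*(w + 127) = (-139/(-6 + (2/3)*15 + (2/3)*152))*(-18 + 127) = -139/(-6 + 10 + 304/3)*109 = -139/316/3*109 = -139*3/316*109 = -417/316*109 = -45453/316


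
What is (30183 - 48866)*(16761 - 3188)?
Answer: -253584359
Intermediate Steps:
(30183 - 48866)*(16761 - 3188) = -18683*13573 = -253584359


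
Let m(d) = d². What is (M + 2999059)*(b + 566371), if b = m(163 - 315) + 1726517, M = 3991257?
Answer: 16189515933472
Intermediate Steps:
b = 1749621 (b = (163 - 315)² + 1726517 = (-152)² + 1726517 = 23104 + 1726517 = 1749621)
(M + 2999059)*(b + 566371) = (3991257 + 2999059)*(1749621 + 566371) = 6990316*2315992 = 16189515933472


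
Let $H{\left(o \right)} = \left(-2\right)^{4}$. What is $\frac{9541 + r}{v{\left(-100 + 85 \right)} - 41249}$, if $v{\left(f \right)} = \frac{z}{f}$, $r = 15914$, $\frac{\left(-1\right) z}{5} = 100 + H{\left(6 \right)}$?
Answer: $- \frac{76365}{123631} \approx -0.61769$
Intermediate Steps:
$H{\left(o \right)} = 16$
$z = -580$ ($z = - 5 \left(100 + 16\right) = \left(-5\right) 116 = -580$)
$v{\left(f \right)} = - \frac{580}{f}$
$\frac{9541 + r}{v{\left(-100 + 85 \right)} - 41249} = \frac{9541 + 15914}{- \frac{580}{-100 + 85} - 41249} = \frac{25455}{- \frac{580}{-15} - 41249} = \frac{25455}{\left(-580\right) \left(- \frac{1}{15}\right) - 41249} = \frac{25455}{\frac{116}{3} - 41249} = \frac{25455}{- \frac{123631}{3}} = 25455 \left(- \frac{3}{123631}\right) = - \frac{76365}{123631}$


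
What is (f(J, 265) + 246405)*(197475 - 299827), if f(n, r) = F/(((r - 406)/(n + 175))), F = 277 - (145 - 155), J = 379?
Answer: -3539752519664/141 ≈ -2.5105e+10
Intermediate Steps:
F = 287 (F = 277 - 1*(-10) = 277 + 10 = 287)
f(n, r) = 287*(175 + n)/(-406 + r) (f(n, r) = 287/(((r - 406)/(n + 175))) = 287/(((-406 + r)/(175 + n))) = 287*((175 + n)/(-406 + r)) = 287*(175 + n)/(-406 + r))
(f(J, 265) + 246405)*(197475 - 299827) = (287*(175 + 379)/(-406 + 265) + 246405)*(197475 - 299827) = (287*554/(-141) + 246405)*(-102352) = (287*(-1/141)*554 + 246405)*(-102352) = (-158998/141 + 246405)*(-102352) = (34584107/141)*(-102352) = -3539752519664/141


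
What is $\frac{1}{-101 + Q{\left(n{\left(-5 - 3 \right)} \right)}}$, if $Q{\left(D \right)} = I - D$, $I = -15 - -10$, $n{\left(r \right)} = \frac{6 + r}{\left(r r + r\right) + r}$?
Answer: $- \frac{24}{2543} \approx -0.0094377$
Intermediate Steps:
$n{\left(r \right)} = \frac{6 + r}{r^{2} + 2 r}$ ($n{\left(r \right)} = \frac{6 + r}{\left(r^{2} + r\right) + r} = \frac{6 + r}{\left(r + r^{2}\right) + r} = \frac{6 + r}{r^{2} + 2 r}$)
$I = -5$ ($I = -15 + 10 = -5$)
$Q{\left(D \right)} = -5 - D$
$\frac{1}{-101 + Q{\left(n{\left(-5 - 3 \right)} \right)}} = \frac{1}{-101 - \left(5 + \frac{6 - 8}{\left(-5 - 3\right) \left(2 - 8\right)}\right)} = \frac{1}{-101 - \left(5 + \frac{6 - 8}{\left(-8\right) \left(2 - 8\right)}\right)} = \frac{1}{-101 - \left(5 - \frac{1}{8} \frac{1}{-6} \left(-2\right)\right)} = \frac{1}{-101 - \left(5 - \left(- \frac{1}{48}\right) \left(-2\right)\right)} = \frac{1}{-101 - \frac{119}{24}} = \frac{1}{- \frac{2543}{24}} = - \frac{24}{2543}$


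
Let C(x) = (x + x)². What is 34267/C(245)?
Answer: 34267/240100 ≈ 0.14272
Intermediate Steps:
C(x) = 4*x² (C(x) = (2*x)² = 4*x²)
34267/C(245) = 34267/((4*245²)) = 34267/((4*60025)) = 34267/240100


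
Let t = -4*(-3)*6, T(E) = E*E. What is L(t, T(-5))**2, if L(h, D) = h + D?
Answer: 9409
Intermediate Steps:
T(E) = E**2
t = 72 (t = 12*6 = 72)
L(h, D) = D + h
L(t, T(-5))**2 = ((-5)**2 + 72)**2 = (25 + 72)**2 = 97**2 = 9409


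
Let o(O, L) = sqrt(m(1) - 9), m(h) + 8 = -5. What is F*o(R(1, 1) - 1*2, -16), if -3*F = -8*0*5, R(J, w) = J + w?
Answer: 0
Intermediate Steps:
m(h) = -13 (m(h) = -8 - 5 = -13)
o(O, L) = I*sqrt(22) (o(O, L) = sqrt(-13 - 9) = sqrt(-22) = I*sqrt(22))
F = 0 (F = -(-8*0)*5/3 = -0*5 = -1/3*0 = 0)
F*o(R(1, 1) - 1*2, -16) = 0*(I*sqrt(22)) = 0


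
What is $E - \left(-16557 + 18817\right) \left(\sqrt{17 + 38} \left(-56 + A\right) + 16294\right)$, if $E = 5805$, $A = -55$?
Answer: $-36818635 + 250860 \sqrt{55} \approx -3.4958 \cdot 10^{7}$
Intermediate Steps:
$E - \left(-16557 + 18817\right) \left(\sqrt{17 + 38} \left(-56 + A\right) + 16294\right) = 5805 - \left(-16557 + 18817\right) \left(\sqrt{17 + 38} \left(-56 - 55\right) + 16294\right) = 5805 - 2260 \left(\sqrt{55} \left(-111\right) + 16294\right) = 5805 - 2260 \left(- 111 \sqrt{55} + 16294\right) = 5805 - 2260 \left(16294 - 111 \sqrt{55}\right) = 5805 - \left(36824440 - 250860 \sqrt{55}\right) = -36818635 + 250860 \sqrt{55}$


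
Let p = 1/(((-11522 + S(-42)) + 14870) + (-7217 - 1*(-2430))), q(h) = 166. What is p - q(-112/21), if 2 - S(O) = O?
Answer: -231571/1395 ≈ -166.00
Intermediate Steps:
S(O) = 2 - O
p = -1/1395 (p = 1/(((-11522 + (2 - 1*(-42))) + 14870) + (-7217 - 1*(-2430))) = 1/(((-11522 + (2 + 42)) + 14870) + (-7217 + 2430)) = 1/(((-11522 + 44) + 14870) - 4787) = 1/((-11478 + 14870) - 4787) = 1/(3392 - 4787) = 1/(-1395) = -1/1395 ≈ -0.00071685)
p - q(-112/21) = -1/1395 - 1*166 = -1/1395 - 166 = -231571/1395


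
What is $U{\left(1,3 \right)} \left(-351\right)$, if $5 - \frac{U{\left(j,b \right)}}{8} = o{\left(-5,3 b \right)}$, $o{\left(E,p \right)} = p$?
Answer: $11232$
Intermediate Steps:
$U{\left(j,b \right)} = 40 - 24 b$ ($U{\left(j,b \right)} = 40 - 8 \cdot 3 b = 40 - 24 b$)
$U{\left(1,3 \right)} \left(-351\right) = \left(40 - 72\right) \left(-351\right) = \left(-32\right) \left(-351\right) = 11232$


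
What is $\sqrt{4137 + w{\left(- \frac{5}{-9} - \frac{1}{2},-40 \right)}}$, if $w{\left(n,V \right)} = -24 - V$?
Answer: $\sqrt{4153} \approx 64.444$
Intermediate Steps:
$\sqrt{4137 + w{\left(- \frac{5}{-9} - \frac{1}{2},-40 \right)}} = \sqrt{4137 - -16} = \sqrt{4137 + \left(-24 + 40\right)} = \sqrt{4137 + 16} = \sqrt{4153}$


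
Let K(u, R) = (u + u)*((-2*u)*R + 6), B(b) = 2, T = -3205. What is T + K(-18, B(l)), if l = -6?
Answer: -6013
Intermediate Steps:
K(u, R) = 2*u*(6 - 2*R*u) (K(u, R) = (2*u)*(-2*R*u + 6) = (2*u)*(6 - 2*R*u) = 2*u*(6 - 2*R*u))
T + K(-18, B(l)) = -3205 + 4*(-18)*(3 - 1*2*(-18)) = -3205 + 4*(-18)*(3 + 36) = -3205 + 4*(-18)*39 = -3205 - 2808 = -6013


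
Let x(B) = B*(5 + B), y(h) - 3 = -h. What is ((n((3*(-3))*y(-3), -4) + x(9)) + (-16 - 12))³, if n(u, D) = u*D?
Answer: 30959144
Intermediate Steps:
y(h) = 3 - h
n(u, D) = D*u
((n((3*(-3))*y(-3), -4) + x(9)) + (-16 - 12))³ = ((-4*3*(-3)*(3 - 1*(-3)) + 9*(5 + 9)) + (-16 - 12))³ = ((-(-36)*(3 + 3) + 9*14) - 28)³ = ((-(-36)*6 + 126) - 28)³ = ((-4*(-54) + 126) - 28)³ = ((216 + 126) - 28)³ = (342 - 28)³ = 314³ = 30959144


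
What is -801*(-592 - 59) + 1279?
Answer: 522730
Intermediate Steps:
-801*(-592 - 59) + 1279 = -801*(-651) + 1279 = 521451 + 1279 = 522730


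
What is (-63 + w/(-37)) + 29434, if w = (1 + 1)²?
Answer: 1086723/37 ≈ 29371.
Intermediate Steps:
w = 4 (w = 2² = 4)
(-63 + w/(-37)) + 29434 = (-63 + 4/(-37)) + 29434 = (-63 - 1/37*4) + 29434 = (-63 - 4/37) + 29434 = -2335/37 + 29434 = 1086723/37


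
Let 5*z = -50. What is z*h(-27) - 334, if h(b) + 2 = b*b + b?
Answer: -7334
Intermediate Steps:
z = -10 (z = (1/5)*(-50) = -10)
h(b) = -2 + b + b**2 (h(b) = -2 + (b*b + b) = -2 + (b**2 + b) = -2 + (b + b**2) = -2 + b + b**2)
z*h(-27) - 334 = -10*(-2 - 27 + (-27)**2) - 334 = -10*(-2 - 27 + 729) - 334 = -10*700 - 334 = -7000 - 334 = -7334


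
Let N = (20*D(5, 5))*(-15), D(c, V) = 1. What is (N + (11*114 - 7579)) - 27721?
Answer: -34346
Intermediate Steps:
N = -300 (N = (20*1)*(-15) = 20*(-15) = -300)
(N + (11*114 - 7579)) - 27721 = (-300 + (11*114 - 7579)) - 27721 = (-300 + (1254 - 7579)) - 27721 = (-300 - 6325) - 27721 = -6625 - 27721 = -34346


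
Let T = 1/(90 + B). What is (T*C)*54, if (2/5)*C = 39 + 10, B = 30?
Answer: 441/8 ≈ 55.125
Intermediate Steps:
C = 245/2 (C = 5*(39 + 10)/2 = (5/2)*49 = 245/2 ≈ 122.50)
T = 1/120 (T = 1/(90 + 30) = 1/120 ≈ 0.0083333)
(T*C)*54 = ((1/120)*(245/2))*54 = (49/48)*54 = 441/8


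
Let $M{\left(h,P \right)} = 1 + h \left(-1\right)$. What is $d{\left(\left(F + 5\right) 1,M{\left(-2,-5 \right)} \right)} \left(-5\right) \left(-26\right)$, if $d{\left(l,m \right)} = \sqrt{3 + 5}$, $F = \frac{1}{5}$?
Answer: $260 \sqrt{2} \approx 367.7$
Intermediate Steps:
$F = \frac{1}{5} \approx 0.2$
$M{\left(h,P \right)} = 1 - h$
$d{\left(l,m \right)} = 2 \sqrt{2}$ ($d{\left(l,m \right)} = \sqrt{8} = 2 \sqrt{2}$)
$d{\left(\left(F + 5\right) 1,M{\left(-2,-5 \right)} \right)} \left(-5\right) \left(-26\right) = 2 \sqrt{2} \left(-5\right) \left(-26\right) = - 10 \sqrt{2} \left(-26\right) = 260 \sqrt{2}$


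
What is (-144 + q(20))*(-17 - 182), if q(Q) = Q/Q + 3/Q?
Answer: 568543/20 ≈ 28427.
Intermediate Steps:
q(Q) = 1 + 3/Q
(-144 + q(20))*(-17 - 182) = (-144 + (3 + 20)/20)*(-17 - 182) = (-144 + (1/20)*23)*(-199) = (-144 + 23/20)*(-199) = -2857/20*(-199) = 568543/20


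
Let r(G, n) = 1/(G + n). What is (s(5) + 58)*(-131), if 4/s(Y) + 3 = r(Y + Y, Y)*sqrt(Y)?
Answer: -749713/101 + 393*sqrt(5)/101 ≈ -7414.2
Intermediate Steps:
s(Y) = 4/(-3 + 1/(3*sqrt(Y))) (s(Y) = 4/(-3 + sqrt(Y)/((Y + Y) + Y)) = 4/(-3 + sqrt(Y)/(2*Y + Y)) = 4/(-3 + sqrt(Y)/((3*Y))) = 4/(-3 + (1/(3*Y))*sqrt(Y)) = 4/(-3 + 1/(3*sqrt(Y))))
(s(5) + 58)*(-131) = (12*sqrt(5)/(1 - 9*sqrt(5)) + 58)*(-131) = (58 + 12*sqrt(5)/(1 - 9*sqrt(5)))*(-131) = -7598 - 1572*sqrt(5)/(1 - 9*sqrt(5))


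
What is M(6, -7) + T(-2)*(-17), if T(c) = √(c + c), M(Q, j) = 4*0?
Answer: -34*I ≈ -34.0*I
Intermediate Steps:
M(Q, j) = 0
T(c) = √2*√c (T(c) = √(2*c) = √2*√c)
M(6, -7) + T(-2)*(-17) = 0 + (√2*√(-2))*(-17) = 0 + (√2*(I*√2))*(-17) = 0 + (2*I)*(-17) = 0 - 34*I = -34*I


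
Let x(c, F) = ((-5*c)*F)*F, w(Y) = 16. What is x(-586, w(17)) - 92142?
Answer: 657938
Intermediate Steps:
x(c, F) = -5*c*F² (x(c, F) = (-5*F*c)*F = -5*c*F²)
x(-586, w(17)) - 92142 = -5*(-586)*16² - 92142 = -5*(-586)*256 - 92142 = 750080 - 92142 = 657938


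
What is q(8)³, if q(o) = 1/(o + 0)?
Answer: 1/512 ≈ 0.0019531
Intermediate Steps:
q(o) = 1/o
q(8)³ = (1/8)³ = (⅛)³ = 1/512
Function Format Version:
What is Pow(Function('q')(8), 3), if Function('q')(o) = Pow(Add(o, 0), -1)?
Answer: Rational(1, 512) ≈ 0.0019531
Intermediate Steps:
Function('q')(o) = Pow(o, -1)
Pow(Function('q')(8), 3) = Pow(Pow(8, -1), 3) = Pow(Rational(1, 8), 3) = Rational(1, 512)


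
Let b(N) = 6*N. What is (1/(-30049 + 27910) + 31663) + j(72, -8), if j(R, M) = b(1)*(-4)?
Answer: 67675820/2139 ≈ 31639.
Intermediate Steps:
j(R, M) = -24 (j(R, M) = (6*1)*(-4) = 6*(-4) = -24)
(1/(-30049 + 27910) + 31663) + j(72, -8) = (1/(-30049 + 27910) + 31663) - 24 = (1/(-2139) + 31663) - 24 = (-1/2139 + 31663) - 24 = 67727156/2139 - 24 = 67675820/2139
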